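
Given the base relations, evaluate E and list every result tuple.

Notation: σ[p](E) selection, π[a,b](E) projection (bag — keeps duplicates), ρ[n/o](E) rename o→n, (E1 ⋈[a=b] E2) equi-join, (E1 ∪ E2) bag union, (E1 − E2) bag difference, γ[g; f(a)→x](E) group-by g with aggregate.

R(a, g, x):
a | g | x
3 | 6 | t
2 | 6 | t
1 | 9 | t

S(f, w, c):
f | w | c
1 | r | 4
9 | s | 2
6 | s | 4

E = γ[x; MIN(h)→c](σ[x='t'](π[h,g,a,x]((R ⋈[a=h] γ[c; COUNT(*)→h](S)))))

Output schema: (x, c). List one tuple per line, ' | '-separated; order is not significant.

Per-node cardinality:
  R → 3
  S → 3
  γ[c; COUNT(*)→h](S) → 2
  (R ⋈[a=h] γ[c; COUNT(*)→h](S)) → 2
  π[h,g,a,x]((R ⋈[a=h] γ[c; COUNT(*)→h](S))) → 2
  σ[x='t'](π[h,g,a,x]((R ⋈[a=h] γ[c; COUNT(*)→h](S)))) → 2
  γ[x; MIN(h)→c](σ[x='t'](π[h,g,a,x]((R ⋈[a=h] γ[c; COUNT(*)→h](S))))) → 1

== RESULT ==
x | c
t | 1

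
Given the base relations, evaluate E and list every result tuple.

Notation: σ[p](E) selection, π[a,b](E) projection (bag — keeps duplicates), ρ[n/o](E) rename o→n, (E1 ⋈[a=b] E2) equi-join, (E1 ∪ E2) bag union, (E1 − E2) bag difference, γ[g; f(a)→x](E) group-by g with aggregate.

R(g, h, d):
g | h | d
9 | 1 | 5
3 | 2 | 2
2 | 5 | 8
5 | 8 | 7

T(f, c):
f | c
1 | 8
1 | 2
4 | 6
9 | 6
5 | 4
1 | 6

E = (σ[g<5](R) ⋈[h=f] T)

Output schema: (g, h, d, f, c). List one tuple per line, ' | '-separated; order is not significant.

Subexpression sizes:
  R → 4
  σ[g<5](R) → 2
  T → 6
  (σ[g<5](R) ⋈[h=f] T) → 1

== RESULT ==
g | h | d | f | c
2 | 5 | 8 | 5 | 4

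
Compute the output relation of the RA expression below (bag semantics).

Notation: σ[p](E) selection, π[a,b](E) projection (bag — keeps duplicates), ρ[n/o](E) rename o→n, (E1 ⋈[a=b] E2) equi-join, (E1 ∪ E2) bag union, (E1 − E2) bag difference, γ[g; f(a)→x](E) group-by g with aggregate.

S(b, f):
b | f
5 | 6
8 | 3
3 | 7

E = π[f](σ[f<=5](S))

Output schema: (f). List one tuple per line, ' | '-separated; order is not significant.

Per-node cardinality:
  S → 3
  σ[f<=5](S) → 1
  π[f](σ[f<=5](S)) → 1

== RESULT ==
f
3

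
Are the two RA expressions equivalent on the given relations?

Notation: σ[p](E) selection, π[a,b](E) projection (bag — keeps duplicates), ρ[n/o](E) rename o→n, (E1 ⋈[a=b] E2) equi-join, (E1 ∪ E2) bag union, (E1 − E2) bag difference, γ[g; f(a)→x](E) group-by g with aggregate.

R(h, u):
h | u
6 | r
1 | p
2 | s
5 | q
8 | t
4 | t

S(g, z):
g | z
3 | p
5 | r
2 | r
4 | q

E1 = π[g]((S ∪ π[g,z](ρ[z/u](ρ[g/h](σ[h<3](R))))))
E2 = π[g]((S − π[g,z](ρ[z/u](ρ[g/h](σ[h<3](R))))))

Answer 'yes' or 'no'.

E1 row counts bottom-up:
  S → 4
  R → 6
  σ[h<3](R) → 2
  ρ[g/h](σ[h<3](R)) → 2
  ρ[z/u](ρ[g/h](σ[h<3](R))) → 2
  π[g,z](ρ[z/u](ρ[g/h](σ[h<3](R)))) → 2
  (S ∪ π[g,z](ρ[z/u](ρ[g/h](σ[h<3](R))))) → 6
  π[g]((S ∪ π[g,z](ρ[z/u](ρ[g/h](σ[h<3](R)))))) → 6
E2 row counts bottom-up:
  S → 4
  R → 6
  σ[h<3](R) → 2
  ρ[g/h](σ[h<3](R)) → 2
  ρ[z/u](ρ[g/h](σ[h<3](R))) → 2
  π[g,z](ρ[z/u](ρ[g/h](σ[h<3](R)))) → 2
  (S − π[g,z](ρ[z/u](ρ[g/h](σ[h<3](R))))) → 4
  π[g]((S − π[g,z](ρ[z/u](ρ[g/h](σ[h<3](R)))))) → 4

E1 result:
g
1
2
2
3
4
5
E2 result:
g
2
3
4
5
Witness: (2,) appears 2× in E1 but 1× in E2.

no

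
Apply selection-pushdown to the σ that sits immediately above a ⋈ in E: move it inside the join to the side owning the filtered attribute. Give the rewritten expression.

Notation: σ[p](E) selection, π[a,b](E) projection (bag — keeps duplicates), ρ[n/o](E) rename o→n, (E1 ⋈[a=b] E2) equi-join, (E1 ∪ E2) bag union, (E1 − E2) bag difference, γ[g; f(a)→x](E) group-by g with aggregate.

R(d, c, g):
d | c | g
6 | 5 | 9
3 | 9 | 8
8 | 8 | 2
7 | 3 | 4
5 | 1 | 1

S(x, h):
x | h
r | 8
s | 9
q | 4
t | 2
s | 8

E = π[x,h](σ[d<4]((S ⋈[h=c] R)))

σ filters on d, owned by the right side.
E' = π[x,h]((S ⋈[h=c] σ[d<4](R)))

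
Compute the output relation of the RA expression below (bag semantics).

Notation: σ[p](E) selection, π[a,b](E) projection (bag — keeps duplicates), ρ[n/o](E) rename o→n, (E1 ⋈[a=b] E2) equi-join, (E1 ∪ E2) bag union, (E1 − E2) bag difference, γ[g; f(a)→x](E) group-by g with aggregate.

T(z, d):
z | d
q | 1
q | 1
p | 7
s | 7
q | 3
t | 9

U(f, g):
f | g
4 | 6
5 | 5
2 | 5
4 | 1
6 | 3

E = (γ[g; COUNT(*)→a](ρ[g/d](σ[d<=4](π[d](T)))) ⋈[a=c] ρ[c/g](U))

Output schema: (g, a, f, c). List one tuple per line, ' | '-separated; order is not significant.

Subexpression sizes:
  T → 6
  π[d](T) → 6
  σ[d<=4](π[d](T)) → 3
  ρ[g/d](σ[d<=4](π[d](T))) → 3
  γ[g; COUNT(*)→a](ρ[g/d](σ[d<=4](π[d](T)))) → 2
  U → 5
  ρ[c/g](U) → 5
  (γ[g; COUNT(*)→a](ρ[g/d](σ[d<=4](π[d](T)))) ⋈[a=c] ρ[c/g](U)) → 1

== RESULT ==
g | a | f | c
3 | 1 | 4 | 1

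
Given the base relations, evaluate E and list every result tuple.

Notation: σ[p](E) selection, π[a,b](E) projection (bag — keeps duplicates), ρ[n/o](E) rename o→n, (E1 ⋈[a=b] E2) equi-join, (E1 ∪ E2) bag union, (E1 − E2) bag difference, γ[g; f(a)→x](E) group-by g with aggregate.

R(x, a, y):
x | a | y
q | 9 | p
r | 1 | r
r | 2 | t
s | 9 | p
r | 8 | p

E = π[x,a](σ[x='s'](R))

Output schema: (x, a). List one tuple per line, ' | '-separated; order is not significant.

Subexpression sizes:
  R → 5
  σ[x='s'](R) → 1
  π[x,a](σ[x='s'](R)) → 1

== RESULT ==
x | a
s | 9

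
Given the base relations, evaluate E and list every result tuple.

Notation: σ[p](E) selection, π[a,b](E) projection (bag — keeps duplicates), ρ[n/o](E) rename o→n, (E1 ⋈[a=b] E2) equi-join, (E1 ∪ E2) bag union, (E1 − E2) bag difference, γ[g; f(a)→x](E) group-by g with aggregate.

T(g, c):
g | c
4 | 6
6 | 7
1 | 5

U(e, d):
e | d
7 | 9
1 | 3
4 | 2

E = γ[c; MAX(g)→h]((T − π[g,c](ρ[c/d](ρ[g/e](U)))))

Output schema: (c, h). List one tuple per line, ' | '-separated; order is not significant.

Row counts bottom-up:
  T → 3
  U → 3
  ρ[g/e](U) → 3
  ρ[c/d](ρ[g/e](U)) → 3
  π[g,c](ρ[c/d](ρ[g/e](U))) → 3
  (T − π[g,c](ρ[c/d](ρ[g/e](U)))) → 3
  γ[c; MAX(g)→h]((T − π[g,c](ρ[c/d](ρ[g/e](U))))) → 3

== RESULT ==
c | h
5 | 1
6 | 4
7 | 6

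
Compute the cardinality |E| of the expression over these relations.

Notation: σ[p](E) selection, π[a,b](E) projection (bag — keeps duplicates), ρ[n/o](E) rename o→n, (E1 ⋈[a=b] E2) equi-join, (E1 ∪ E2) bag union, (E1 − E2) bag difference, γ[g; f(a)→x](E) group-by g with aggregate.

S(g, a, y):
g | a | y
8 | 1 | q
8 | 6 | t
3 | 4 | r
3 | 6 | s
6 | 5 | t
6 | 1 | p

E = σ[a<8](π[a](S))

Per-node cardinality:
  S → 6
  π[a](S) → 6
  σ[a<8](π[a](S)) → 6

|E| = 6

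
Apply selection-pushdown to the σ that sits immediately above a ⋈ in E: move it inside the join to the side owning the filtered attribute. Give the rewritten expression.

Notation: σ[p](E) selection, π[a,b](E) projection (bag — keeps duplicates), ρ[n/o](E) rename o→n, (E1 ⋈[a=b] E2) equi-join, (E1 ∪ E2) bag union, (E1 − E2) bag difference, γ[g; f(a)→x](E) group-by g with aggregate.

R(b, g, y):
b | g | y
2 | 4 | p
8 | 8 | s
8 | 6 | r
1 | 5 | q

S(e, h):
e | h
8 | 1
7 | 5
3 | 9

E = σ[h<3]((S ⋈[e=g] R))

σ filters on h, owned by the left side.
E' = (σ[h<3](S) ⋈[e=g] R)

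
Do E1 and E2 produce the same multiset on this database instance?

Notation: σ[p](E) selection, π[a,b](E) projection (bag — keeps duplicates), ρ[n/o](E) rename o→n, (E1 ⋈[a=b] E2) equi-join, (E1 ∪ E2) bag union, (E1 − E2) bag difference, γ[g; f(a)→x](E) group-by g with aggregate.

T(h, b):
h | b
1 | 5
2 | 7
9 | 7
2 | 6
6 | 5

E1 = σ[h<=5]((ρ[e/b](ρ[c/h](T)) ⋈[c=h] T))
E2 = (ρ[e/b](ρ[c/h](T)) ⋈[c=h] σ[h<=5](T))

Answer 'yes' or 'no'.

E1 subexpression sizes:
  T → 5
  ρ[c/h](T) → 5
  ρ[e/b](ρ[c/h](T)) → 5
  T → 5
  (ρ[e/b](ρ[c/h](T)) ⋈[c=h] T) → 7
  σ[h<=5]((ρ[e/b](ρ[c/h](T)) ⋈[c=h] T)) → 5
E2 subexpression sizes:
  T → 5
  ρ[c/h](T) → 5
  ρ[e/b](ρ[c/h](T)) → 5
  T → 5
  σ[h<=5](T) → 3
  (ρ[e/b](ρ[c/h](T)) ⋈[c=h] σ[h<=5](T)) → 5

E1 and E2 produce the same multiset:
c | e | h | b
1 | 5 | 1 | 5
2 | 6 | 2 | 6
2 | 6 | 2 | 7
2 | 7 | 2 | 6
2 | 7 | 2 | 7

yes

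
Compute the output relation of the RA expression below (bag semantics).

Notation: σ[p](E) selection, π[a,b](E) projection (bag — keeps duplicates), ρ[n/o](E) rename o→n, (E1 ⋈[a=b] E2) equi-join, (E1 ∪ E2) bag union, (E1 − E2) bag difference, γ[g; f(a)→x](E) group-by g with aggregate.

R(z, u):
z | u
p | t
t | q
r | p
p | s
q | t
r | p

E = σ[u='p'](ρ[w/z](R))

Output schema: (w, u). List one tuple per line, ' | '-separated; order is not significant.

Per-node cardinality:
  R → 6
  ρ[w/z](R) → 6
  σ[u='p'](ρ[w/z](R)) → 2

== RESULT ==
w | u
r | p
r | p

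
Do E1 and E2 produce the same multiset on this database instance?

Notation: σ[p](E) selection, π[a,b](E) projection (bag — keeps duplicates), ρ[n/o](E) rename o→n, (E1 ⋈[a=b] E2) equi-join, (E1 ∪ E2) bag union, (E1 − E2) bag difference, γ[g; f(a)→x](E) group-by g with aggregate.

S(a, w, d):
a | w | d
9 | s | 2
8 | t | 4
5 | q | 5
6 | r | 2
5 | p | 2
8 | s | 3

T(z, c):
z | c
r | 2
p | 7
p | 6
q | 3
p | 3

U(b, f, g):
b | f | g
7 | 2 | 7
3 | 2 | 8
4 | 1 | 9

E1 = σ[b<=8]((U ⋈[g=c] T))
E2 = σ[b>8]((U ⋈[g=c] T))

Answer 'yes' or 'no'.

E1 row counts bottom-up:
  U → 3
  T → 5
  (U ⋈[g=c] T) → 1
  σ[b<=8]((U ⋈[g=c] T)) → 1
E2 row counts bottom-up:
  U → 3
  T → 5
  (U ⋈[g=c] T) → 1
  σ[b>8]((U ⋈[g=c] T)) → 0

E1 result:
b | f | g | z | c
7 | 2 | 7 | p | 7
E2 result:
b | f | g | z | c
(0 rows)
Witness: (7, 2, 7, 'p', 7) appears 1× in E1 but 0× in E2.

no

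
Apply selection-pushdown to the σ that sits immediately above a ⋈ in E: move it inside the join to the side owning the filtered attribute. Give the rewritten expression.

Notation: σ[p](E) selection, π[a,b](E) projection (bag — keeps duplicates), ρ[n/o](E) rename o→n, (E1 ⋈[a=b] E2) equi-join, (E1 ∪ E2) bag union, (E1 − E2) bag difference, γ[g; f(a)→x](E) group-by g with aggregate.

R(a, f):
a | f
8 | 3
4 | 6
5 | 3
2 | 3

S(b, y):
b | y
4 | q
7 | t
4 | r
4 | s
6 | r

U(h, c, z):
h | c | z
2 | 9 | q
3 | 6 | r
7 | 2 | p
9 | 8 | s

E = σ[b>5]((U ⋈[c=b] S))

σ filters on b, owned by the right side.
E' = (U ⋈[c=b] σ[b>5](S))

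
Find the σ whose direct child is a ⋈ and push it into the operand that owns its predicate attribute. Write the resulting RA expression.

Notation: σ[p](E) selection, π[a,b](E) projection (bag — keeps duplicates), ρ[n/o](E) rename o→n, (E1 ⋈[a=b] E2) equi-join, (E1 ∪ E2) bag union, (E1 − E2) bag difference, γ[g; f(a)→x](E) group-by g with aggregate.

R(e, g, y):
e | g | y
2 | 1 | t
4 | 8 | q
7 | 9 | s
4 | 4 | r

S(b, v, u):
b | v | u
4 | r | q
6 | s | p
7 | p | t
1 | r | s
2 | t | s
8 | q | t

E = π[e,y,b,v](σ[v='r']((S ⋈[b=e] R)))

σ filters on v, owned by the left side.
E' = π[e,y,b,v]((σ[v='r'](S) ⋈[b=e] R))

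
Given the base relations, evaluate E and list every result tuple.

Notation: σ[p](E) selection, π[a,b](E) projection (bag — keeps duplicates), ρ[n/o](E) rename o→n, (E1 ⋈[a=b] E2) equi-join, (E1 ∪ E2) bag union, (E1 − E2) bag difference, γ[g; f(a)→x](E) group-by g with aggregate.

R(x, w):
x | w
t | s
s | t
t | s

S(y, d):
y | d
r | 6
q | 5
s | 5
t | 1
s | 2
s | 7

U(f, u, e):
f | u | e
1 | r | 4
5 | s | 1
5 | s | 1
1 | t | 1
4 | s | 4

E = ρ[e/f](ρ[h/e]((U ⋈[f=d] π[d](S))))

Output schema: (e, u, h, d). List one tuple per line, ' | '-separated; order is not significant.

Stepwise |·|:
  U → 5
  S → 6
  π[d](S) → 6
  (U ⋈[f=d] π[d](S)) → 6
  ρ[h/e]((U ⋈[f=d] π[d](S))) → 6
  ρ[e/f](ρ[h/e]((U ⋈[f=d] π[d](S)))) → 6

== RESULT ==
e | u | h | d
1 | r | 4 | 1
1 | t | 1 | 1
5 | s | 1 | 5
5 | s | 1 | 5
5 | s | 1 | 5
5 | s | 1 | 5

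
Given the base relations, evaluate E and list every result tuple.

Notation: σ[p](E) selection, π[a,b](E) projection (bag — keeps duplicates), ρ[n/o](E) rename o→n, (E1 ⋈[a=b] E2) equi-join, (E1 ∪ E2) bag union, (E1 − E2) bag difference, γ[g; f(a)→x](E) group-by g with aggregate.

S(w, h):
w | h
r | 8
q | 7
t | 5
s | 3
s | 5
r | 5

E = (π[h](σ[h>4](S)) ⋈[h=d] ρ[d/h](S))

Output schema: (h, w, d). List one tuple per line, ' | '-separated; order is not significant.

Row counts bottom-up:
  S → 6
  σ[h>4](S) → 5
  π[h](σ[h>4](S)) → 5
  S → 6
  ρ[d/h](S) → 6
  (π[h](σ[h>4](S)) ⋈[h=d] ρ[d/h](S)) → 11

== RESULT ==
h | w | d
5 | r | 5
5 | r | 5
5 | r | 5
5 | s | 5
5 | s | 5
5 | s | 5
5 | t | 5
5 | t | 5
5 | t | 5
7 | q | 7
8 | r | 8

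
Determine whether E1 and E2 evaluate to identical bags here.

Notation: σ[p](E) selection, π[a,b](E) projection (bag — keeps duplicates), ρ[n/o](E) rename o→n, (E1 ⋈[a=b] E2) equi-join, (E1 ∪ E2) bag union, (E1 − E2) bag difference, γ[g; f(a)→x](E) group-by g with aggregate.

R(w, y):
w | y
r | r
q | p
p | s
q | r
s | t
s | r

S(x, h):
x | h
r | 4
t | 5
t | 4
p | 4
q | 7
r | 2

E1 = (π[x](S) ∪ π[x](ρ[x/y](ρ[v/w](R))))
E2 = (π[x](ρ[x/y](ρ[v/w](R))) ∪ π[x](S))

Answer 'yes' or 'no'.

E1 stepwise |·|:
  S → 6
  π[x](S) → 6
  R → 6
  ρ[v/w](R) → 6
  ρ[x/y](ρ[v/w](R)) → 6
  π[x](ρ[x/y](ρ[v/w](R))) → 6
  (π[x](S) ∪ π[x](ρ[x/y](ρ[v/w](R)))) → 12
E2 stepwise |·|:
  R → 6
  ρ[v/w](R) → 6
  ρ[x/y](ρ[v/w](R)) → 6
  π[x](ρ[x/y](ρ[v/w](R))) → 6
  S → 6
  π[x](S) → 6
  (π[x](ρ[x/y](ρ[v/w](R))) ∪ π[x](S)) → 12

E1 and E2 produce the same multiset:
x
p
p
q
r
r
r
r
r
s
t
t
t

yes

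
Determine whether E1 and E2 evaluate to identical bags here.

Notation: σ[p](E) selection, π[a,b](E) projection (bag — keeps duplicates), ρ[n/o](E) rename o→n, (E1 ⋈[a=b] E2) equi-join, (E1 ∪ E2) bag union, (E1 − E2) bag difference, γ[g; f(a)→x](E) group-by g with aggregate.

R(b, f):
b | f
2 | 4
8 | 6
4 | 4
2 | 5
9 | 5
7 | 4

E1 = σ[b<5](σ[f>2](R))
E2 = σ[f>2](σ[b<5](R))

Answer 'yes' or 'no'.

E1 row counts bottom-up:
  R → 6
  σ[f>2](R) → 6
  σ[b<5](σ[f>2](R)) → 3
E2 row counts bottom-up:
  R → 6
  σ[b<5](R) → 3
  σ[f>2](σ[b<5](R)) → 3

E1 and E2 produce the same multiset:
b | f
2 | 4
2 | 5
4 | 4

yes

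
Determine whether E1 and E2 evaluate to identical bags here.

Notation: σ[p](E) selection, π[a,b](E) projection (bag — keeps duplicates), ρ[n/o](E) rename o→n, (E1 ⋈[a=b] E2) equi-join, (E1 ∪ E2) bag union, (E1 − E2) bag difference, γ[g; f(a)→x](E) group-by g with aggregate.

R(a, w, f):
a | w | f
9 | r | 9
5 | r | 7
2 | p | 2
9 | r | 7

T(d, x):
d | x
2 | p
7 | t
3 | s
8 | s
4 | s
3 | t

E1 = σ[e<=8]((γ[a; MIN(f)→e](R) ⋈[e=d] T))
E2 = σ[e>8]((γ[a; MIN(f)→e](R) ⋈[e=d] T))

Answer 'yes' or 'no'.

E1 row counts bottom-up:
  R → 4
  γ[a; MIN(f)→e](R) → 3
  T → 6
  (γ[a; MIN(f)→e](R) ⋈[e=d] T) → 3
  σ[e<=8]((γ[a; MIN(f)→e](R) ⋈[e=d] T)) → 3
E2 row counts bottom-up:
  R → 4
  γ[a; MIN(f)→e](R) → 3
  T → 6
  (γ[a; MIN(f)→e](R) ⋈[e=d] T) → 3
  σ[e>8]((γ[a; MIN(f)→e](R) ⋈[e=d] T)) → 0

E1 result:
a | e | d | x
2 | 2 | 2 | p
5 | 7 | 7 | t
9 | 7 | 7 | t
E2 result:
a | e | d | x
(0 rows)
Witness: (2, 2, 2, 'p') appears 1× in E1 but 0× in E2.

no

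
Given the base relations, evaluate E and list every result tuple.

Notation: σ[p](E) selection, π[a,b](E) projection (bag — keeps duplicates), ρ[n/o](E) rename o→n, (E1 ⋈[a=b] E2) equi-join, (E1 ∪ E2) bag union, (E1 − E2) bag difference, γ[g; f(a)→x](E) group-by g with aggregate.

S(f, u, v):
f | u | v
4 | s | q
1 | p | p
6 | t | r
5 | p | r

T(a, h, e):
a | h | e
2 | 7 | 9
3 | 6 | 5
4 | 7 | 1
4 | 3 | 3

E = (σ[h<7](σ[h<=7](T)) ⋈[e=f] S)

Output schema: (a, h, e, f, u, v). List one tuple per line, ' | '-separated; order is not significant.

Subexpression sizes:
  T → 4
  σ[h<=7](T) → 4
  σ[h<7](σ[h<=7](T)) → 2
  S → 4
  (σ[h<7](σ[h<=7](T)) ⋈[e=f] S) → 1

== RESULT ==
a | h | e | f | u | v
3 | 6 | 5 | 5 | p | r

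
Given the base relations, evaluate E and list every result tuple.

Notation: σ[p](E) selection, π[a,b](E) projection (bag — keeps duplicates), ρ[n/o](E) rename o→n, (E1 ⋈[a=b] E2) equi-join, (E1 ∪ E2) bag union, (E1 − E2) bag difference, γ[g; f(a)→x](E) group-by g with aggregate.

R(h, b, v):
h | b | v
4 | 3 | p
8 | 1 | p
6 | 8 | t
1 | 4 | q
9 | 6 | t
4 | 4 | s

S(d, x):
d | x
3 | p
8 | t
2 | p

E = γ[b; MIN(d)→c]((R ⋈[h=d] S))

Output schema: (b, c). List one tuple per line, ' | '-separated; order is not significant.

Row counts bottom-up:
  R → 6
  S → 3
  (R ⋈[h=d] S) → 1
  γ[b; MIN(d)→c]((R ⋈[h=d] S)) → 1

== RESULT ==
b | c
1 | 8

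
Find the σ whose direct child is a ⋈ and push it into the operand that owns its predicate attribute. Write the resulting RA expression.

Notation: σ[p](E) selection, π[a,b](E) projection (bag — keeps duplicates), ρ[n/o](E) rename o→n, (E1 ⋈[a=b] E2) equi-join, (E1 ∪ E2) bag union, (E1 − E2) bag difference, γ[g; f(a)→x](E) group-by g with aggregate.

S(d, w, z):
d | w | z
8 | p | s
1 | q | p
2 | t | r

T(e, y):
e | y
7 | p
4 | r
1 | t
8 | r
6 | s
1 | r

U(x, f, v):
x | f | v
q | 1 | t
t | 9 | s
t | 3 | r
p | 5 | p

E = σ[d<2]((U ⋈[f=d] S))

σ filters on d, owned by the right side.
E' = (U ⋈[f=d] σ[d<2](S))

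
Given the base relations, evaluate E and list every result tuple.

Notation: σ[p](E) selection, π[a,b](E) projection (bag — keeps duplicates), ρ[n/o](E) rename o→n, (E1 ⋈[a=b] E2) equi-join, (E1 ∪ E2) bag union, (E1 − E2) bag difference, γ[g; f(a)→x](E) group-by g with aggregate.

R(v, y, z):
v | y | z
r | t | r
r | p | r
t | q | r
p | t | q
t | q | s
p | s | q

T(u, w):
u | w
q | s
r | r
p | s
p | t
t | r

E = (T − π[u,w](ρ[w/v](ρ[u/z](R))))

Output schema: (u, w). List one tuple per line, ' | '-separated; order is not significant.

Stepwise |·|:
  T → 5
  R → 6
  ρ[u/z](R) → 6
  ρ[w/v](ρ[u/z](R)) → 6
  π[u,w](ρ[w/v](ρ[u/z](R))) → 6
  (T − π[u,w](ρ[w/v](ρ[u/z](R)))) → 4

== RESULT ==
u | w
p | s
p | t
q | s
t | r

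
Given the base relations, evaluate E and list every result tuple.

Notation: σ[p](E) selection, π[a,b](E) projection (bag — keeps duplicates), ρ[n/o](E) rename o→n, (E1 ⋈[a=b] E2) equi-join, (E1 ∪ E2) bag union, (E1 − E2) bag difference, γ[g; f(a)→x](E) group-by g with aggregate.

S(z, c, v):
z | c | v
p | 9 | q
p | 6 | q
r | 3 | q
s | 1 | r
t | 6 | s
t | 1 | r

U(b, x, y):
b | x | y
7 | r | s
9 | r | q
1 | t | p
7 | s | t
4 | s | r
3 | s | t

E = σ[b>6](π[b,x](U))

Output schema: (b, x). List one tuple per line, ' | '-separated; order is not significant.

Subexpression sizes:
  U → 6
  π[b,x](U) → 6
  σ[b>6](π[b,x](U)) → 3

== RESULT ==
b | x
7 | r
7 | s
9 | r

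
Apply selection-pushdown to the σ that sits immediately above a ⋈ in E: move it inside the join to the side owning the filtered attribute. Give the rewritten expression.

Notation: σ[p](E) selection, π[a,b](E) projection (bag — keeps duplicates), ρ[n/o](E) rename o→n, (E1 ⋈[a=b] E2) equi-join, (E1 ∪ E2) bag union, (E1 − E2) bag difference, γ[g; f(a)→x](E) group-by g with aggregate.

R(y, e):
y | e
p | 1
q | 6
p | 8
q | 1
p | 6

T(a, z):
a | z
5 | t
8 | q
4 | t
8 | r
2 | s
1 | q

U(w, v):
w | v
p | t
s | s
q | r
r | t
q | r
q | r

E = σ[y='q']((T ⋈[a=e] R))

σ filters on y, owned by the right side.
E' = (T ⋈[a=e] σ[y='q'](R))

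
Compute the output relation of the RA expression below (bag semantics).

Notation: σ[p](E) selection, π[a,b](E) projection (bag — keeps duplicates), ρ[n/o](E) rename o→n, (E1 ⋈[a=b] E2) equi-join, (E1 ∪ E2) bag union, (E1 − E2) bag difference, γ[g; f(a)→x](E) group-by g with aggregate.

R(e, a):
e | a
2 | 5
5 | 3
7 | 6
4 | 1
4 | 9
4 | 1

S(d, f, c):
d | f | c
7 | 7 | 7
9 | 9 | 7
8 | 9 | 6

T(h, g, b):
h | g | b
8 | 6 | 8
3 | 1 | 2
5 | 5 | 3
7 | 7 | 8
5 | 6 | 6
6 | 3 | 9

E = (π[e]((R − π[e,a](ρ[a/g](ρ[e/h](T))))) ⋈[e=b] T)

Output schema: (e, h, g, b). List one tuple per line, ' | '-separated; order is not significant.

Row counts bottom-up:
  R → 6
  T → 6
  ρ[e/h](T) → 6
  ρ[a/g](ρ[e/h](T)) → 6
  π[e,a](ρ[a/g](ρ[e/h](T))) → 6
  (R − π[e,a](ρ[a/g](ρ[e/h](T)))) → 6
  π[e]((R − π[e,a](ρ[a/g](ρ[e/h](T))))) → 6
  T → 6
  (π[e]((R − π[e,a](ρ[a/g](ρ[e/h](T))))) ⋈[e=b] T) → 1

== RESULT ==
e | h | g | b
2 | 3 | 1 | 2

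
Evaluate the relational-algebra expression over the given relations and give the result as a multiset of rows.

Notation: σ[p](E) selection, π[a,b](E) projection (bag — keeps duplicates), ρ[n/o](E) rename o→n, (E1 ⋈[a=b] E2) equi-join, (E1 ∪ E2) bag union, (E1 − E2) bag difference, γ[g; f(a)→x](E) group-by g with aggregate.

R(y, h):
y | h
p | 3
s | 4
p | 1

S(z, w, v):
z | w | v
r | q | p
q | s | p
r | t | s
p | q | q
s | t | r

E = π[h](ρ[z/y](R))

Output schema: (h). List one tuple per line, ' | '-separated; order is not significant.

Per-node cardinality:
  R → 3
  ρ[z/y](R) → 3
  π[h](ρ[z/y](R)) → 3

== RESULT ==
h
1
3
4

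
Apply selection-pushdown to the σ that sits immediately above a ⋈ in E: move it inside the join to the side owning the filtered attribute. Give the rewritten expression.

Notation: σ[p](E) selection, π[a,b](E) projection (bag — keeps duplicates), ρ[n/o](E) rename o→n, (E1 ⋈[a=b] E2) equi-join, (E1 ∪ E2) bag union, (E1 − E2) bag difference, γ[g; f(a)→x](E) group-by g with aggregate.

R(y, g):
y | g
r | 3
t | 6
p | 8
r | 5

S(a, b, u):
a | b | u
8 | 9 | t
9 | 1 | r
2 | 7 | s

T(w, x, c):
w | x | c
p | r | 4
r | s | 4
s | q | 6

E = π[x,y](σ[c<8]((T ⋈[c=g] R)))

σ filters on c, owned by the left side.
E' = π[x,y]((σ[c<8](T) ⋈[c=g] R))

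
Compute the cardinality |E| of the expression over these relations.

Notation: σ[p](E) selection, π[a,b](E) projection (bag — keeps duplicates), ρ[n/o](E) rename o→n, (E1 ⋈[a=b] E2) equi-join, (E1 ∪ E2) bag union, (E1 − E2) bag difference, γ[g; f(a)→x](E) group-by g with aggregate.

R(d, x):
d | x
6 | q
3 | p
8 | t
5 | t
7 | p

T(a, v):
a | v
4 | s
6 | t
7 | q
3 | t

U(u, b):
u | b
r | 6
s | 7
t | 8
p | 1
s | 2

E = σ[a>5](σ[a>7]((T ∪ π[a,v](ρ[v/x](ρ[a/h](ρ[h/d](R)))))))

Row counts bottom-up:
  T → 4
  R → 5
  ρ[h/d](R) → 5
  ρ[a/h](ρ[h/d](R)) → 5
  ρ[v/x](ρ[a/h](ρ[h/d](R))) → 5
  π[a,v](ρ[v/x](ρ[a/h](ρ[h/d](R)))) → 5
  (T ∪ π[a,v](ρ[v/x](ρ[a/h](ρ[h/d](R))))) → 9
  σ[a>7]((T ∪ π[a,v](ρ[v/x](ρ[a/h](ρ[h/d](R)))))) → 1
  σ[a>5](σ[a>7]((T ∪ π[a,v](ρ[v/x](ρ[a/h](ρ[h/d](R))))))) → 1

|E| = 1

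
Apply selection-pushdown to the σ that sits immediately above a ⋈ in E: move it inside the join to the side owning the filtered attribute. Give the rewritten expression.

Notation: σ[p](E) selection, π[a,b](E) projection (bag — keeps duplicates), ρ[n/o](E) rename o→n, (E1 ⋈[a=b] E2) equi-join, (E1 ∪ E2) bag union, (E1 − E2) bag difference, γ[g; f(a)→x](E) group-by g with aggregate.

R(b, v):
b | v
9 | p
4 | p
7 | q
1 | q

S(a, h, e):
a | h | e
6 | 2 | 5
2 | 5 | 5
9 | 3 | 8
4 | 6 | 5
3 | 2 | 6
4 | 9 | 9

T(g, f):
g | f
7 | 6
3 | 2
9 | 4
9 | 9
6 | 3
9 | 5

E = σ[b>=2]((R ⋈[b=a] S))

σ filters on b, owned by the left side.
E' = (σ[b>=2](R) ⋈[b=a] S)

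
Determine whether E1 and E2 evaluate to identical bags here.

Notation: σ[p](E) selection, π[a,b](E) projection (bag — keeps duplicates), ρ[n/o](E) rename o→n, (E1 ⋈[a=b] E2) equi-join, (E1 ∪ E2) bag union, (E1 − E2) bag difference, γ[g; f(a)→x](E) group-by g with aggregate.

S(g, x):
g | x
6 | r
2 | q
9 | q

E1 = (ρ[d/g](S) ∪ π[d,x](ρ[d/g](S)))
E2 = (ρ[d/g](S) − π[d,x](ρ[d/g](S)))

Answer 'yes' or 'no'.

E1 per-node cardinality:
  S → 3
  ρ[d/g](S) → 3
  S → 3
  ρ[d/g](S) → 3
  π[d,x](ρ[d/g](S)) → 3
  (ρ[d/g](S) ∪ π[d,x](ρ[d/g](S))) → 6
E2 per-node cardinality:
  S → 3
  ρ[d/g](S) → 3
  S → 3
  ρ[d/g](S) → 3
  π[d,x](ρ[d/g](S)) → 3
  (ρ[d/g](S) − π[d,x](ρ[d/g](S))) → 0

E1 result:
d | x
2 | q
2 | q
6 | r
6 | r
9 | q
9 | q
E2 result:
d | x
(0 rows)
Witness: (6, 'r') appears 2× in E1 but 0× in E2.

no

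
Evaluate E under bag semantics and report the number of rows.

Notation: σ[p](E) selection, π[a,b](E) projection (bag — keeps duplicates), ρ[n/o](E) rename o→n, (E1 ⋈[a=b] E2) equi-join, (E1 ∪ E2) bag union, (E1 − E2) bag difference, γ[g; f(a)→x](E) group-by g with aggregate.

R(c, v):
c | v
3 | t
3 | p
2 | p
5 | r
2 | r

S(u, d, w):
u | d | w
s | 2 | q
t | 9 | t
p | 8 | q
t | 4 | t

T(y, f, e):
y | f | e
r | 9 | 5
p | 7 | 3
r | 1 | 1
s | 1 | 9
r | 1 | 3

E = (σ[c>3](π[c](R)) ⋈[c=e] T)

Row counts bottom-up:
  R → 5
  π[c](R) → 5
  σ[c>3](π[c](R)) → 1
  T → 5
  (σ[c>3](π[c](R)) ⋈[c=e] T) → 1

|E| = 1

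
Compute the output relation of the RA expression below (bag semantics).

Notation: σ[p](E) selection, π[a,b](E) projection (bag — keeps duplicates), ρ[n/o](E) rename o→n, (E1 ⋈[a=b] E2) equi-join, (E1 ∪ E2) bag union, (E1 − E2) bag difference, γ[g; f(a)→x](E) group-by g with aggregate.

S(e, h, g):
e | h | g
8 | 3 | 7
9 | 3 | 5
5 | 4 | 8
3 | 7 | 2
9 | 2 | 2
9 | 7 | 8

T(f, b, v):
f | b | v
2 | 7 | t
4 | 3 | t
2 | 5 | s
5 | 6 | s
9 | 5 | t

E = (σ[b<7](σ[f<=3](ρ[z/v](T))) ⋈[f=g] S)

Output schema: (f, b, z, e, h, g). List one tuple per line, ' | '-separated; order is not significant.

Row counts bottom-up:
  T → 5
  ρ[z/v](T) → 5
  σ[f<=3](ρ[z/v](T)) → 2
  σ[b<7](σ[f<=3](ρ[z/v](T))) → 1
  S → 6
  (σ[b<7](σ[f<=3](ρ[z/v](T))) ⋈[f=g] S) → 2

== RESULT ==
f | b | z | e | h | g
2 | 5 | s | 3 | 7 | 2
2 | 5 | s | 9 | 2 | 2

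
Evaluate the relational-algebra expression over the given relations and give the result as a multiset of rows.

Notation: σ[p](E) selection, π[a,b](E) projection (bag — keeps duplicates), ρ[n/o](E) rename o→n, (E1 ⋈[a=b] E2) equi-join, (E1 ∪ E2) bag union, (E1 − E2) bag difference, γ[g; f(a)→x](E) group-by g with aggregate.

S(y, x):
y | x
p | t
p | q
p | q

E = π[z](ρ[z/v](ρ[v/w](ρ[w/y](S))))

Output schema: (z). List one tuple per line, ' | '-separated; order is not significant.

Row counts bottom-up:
  S → 3
  ρ[w/y](S) → 3
  ρ[v/w](ρ[w/y](S)) → 3
  ρ[z/v](ρ[v/w](ρ[w/y](S))) → 3
  π[z](ρ[z/v](ρ[v/w](ρ[w/y](S)))) → 3

== RESULT ==
z
p
p
p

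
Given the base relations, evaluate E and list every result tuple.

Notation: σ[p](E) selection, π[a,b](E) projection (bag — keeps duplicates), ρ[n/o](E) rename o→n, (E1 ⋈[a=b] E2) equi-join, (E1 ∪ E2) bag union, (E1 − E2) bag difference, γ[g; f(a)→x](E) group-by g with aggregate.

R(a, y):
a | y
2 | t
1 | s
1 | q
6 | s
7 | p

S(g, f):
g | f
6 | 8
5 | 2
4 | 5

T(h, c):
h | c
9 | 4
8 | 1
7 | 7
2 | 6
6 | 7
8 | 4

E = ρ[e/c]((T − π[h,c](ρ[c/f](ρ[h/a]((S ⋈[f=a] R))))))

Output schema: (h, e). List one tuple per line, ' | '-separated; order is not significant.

Per-node cardinality:
  T → 6
  S → 3
  R → 5
  (S ⋈[f=a] R) → 1
  ρ[h/a]((S ⋈[f=a] R)) → 1
  ρ[c/f](ρ[h/a]((S ⋈[f=a] R))) → 1
  π[h,c](ρ[c/f](ρ[h/a]((S ⋈[f=a] R)))) → 1
  (T − π[h,c](ρ[c/f](ρ[h/a]((S ⋈[f=a] R))))) → 6
  ρ[e/c]((T − π[h,c](ρ[c/f](ρ[h/a]((S ⋈[f=a] R)))))) → 6

== RESULT ==
h | e
2 | 6
6 | 7
7 | 7
8 | 1
8 | 4
9 | 4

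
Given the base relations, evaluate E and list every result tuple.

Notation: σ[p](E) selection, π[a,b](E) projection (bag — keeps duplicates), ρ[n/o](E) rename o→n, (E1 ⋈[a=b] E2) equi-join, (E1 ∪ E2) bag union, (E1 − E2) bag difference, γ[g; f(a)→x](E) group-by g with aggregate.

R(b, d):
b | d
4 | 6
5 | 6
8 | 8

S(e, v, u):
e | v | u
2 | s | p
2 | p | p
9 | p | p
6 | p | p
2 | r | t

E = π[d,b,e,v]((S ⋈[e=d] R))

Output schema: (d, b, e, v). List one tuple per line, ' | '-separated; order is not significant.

Row counts bottom-up:
  S → 5
  R → 3
  (S ⋈[e=d] R) → 2
  π[d,b,e,v]((S ⋈[e=d] R)) → 2

== RESULT ==
d | b | e | v
6 | 4 | 6 | p
6 | 5 | 6 | p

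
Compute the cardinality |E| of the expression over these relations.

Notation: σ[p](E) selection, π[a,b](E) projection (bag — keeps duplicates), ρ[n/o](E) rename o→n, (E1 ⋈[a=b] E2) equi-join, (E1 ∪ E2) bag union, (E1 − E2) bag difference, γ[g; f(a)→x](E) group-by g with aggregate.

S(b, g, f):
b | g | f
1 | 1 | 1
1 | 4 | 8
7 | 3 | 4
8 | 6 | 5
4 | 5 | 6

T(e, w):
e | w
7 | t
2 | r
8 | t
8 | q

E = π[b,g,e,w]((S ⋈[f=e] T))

Per-node cardinality:
  S → 5
  T → 4
  (S ⋈[f=e] T) → 2
  π[b,g,e,w]((S ⋈[f=e] T)) → 2

|E| = 2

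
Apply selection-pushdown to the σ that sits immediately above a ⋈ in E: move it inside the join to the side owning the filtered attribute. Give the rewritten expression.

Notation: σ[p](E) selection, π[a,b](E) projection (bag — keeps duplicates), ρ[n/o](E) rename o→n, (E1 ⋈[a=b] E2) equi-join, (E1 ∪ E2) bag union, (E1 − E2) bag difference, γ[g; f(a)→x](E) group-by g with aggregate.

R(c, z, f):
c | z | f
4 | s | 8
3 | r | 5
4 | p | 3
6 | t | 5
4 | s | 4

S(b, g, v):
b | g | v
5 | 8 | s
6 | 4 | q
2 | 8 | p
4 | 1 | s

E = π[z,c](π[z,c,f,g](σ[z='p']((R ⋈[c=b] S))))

σ filters on z, owned by the left side.
E' = π[z,c](π[z,c,f,g]((σ[z='p'](R) ⋈[c=b] S)))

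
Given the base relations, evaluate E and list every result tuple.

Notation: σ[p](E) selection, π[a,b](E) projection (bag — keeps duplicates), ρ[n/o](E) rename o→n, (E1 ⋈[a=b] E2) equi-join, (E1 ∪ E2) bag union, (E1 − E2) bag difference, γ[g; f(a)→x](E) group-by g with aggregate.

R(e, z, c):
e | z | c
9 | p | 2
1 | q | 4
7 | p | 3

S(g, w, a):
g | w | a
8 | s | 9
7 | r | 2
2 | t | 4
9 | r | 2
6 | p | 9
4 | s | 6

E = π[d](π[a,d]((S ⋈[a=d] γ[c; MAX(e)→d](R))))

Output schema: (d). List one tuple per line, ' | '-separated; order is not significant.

Stepwise |·|:
  S → 6
  R → 3
  γ[c; MAX(e)→d](R) → 3
  (S ⋈[a=d] γ[c; MAX(e)→d](R)) → 2
  π[a,d]((S ⋈[a=d] γ[c; MAX(e)→d](R))) → 2
  π[d](π[a,d]((S ⋈[a=d] γ[c; MAX(e)→d](R)))) → 2

== RESULT ==
d
9
9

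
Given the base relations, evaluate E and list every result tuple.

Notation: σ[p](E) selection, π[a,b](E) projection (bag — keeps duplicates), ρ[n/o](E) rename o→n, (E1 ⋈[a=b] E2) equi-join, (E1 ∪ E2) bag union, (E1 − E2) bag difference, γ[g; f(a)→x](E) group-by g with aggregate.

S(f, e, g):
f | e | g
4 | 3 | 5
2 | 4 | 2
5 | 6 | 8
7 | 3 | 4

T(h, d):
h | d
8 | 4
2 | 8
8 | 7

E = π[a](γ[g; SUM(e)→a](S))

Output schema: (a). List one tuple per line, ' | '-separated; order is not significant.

Stepwise |·|:
  S → 4
  γ[g; SUM(e)→a](S) → 4
  π[a](γ[g; SUM(e)→a](S)) → 4

== RESULT ==
a
3
3
4
6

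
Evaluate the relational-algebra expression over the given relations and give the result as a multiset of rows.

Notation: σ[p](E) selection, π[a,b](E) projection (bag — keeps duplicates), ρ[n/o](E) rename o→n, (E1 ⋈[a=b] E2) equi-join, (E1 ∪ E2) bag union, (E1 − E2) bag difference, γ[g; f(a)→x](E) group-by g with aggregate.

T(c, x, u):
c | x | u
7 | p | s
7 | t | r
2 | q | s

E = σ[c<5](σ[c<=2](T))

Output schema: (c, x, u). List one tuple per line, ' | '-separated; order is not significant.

Row counts bottom-up:
  T → 3
  σ[c<=2](T) → 1
  σ[c<5](σ[c<=2](T)) → 1

== RESULT ==
c | x | u
2 | q | s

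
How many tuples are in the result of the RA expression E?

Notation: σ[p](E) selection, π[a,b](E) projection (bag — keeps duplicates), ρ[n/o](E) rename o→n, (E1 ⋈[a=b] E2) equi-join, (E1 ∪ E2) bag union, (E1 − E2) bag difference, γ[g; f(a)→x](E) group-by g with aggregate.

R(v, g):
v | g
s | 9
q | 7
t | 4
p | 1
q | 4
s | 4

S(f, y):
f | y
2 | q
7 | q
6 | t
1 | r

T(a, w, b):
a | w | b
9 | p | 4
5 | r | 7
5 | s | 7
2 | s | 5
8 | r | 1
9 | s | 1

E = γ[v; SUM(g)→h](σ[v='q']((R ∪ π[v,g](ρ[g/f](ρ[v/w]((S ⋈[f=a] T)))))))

Row counts bottom-up:
  R → 6
  S → 4
  T → 6
  (S ⋈[f=a] T) → 1
  ρ[v/w]((S ⋈[f=a] T)) → 1
  ρ[g/f](ρ[v/w]((S ⋈[f=a] T))) → 1
  π[v,g](ρ[g/f](ρ[v/w]((S ⋈[f=a] T)))) → 1
  (R ∪ π[v,g](ρ[g/f](ρ[v/w]((S ⋈[f=a] T))))) → 7
  σ[v='q']((R ∪ π[v,g](ρ[g/f](ρ[v/w]((S ⋈[f=a] T)))))) → 2
  γ[v; SUM(g)→h](σ[v='q']((R ∪ π[v,g](ρ[g/f](ρ[v/w]((S ⋈[f=a] T))))))) → 1

|E| = 1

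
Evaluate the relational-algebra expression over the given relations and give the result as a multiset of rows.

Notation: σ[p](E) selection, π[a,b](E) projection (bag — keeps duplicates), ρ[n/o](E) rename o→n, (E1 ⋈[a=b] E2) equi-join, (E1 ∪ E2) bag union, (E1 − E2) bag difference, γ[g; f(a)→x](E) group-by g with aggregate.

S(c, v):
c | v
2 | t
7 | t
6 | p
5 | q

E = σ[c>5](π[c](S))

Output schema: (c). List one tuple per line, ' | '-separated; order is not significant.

Stepwise |·|:
  S → 4
  π[c](S) → 4
  σ[c>5](π[c](S)) → 2

== RESULT ==
c
6
7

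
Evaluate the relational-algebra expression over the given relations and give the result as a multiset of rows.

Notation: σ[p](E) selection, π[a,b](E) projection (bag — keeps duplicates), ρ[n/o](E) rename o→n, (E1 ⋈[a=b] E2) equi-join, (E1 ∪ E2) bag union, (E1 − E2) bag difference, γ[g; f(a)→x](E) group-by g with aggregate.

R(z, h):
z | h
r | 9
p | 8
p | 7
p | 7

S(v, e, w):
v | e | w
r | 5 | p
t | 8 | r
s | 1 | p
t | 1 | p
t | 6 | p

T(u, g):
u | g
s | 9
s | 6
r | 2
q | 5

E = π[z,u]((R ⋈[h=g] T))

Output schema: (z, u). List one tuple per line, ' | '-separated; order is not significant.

Row counts bottom-up:
  R → 4
  T → 4
  (R ⋈[h=g] T) → 1
  π[z,u]((R ⋈[h=g] T)) → 1

== RESULT ==
z | u
r | s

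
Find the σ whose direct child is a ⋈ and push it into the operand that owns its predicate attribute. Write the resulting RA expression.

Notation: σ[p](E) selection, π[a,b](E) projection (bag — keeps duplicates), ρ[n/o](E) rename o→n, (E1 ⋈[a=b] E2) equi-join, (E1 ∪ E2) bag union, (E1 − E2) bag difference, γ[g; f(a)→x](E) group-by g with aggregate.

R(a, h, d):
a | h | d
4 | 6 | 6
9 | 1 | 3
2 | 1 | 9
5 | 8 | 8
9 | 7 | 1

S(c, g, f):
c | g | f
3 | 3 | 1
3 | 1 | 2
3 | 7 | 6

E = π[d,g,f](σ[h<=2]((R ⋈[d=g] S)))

σ filters on h, owned by the left side.
E' = π[d,g,f]((σ[h<=2](R) ⋈[d=g] S))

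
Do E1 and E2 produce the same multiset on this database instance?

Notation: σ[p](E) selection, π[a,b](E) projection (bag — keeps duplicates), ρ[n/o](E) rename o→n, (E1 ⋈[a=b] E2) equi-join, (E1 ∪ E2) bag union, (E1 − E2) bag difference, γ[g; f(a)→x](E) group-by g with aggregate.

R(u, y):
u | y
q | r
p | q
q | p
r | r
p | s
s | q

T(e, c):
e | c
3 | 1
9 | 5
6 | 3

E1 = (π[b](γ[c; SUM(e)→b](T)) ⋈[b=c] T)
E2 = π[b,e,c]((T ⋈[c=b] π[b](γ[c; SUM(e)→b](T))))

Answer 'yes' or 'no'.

E1 row counts bottom-up:
  T → 3
  γ[c; SUM(e)→b](T) → 3
  π[b](γ[c; SUM(e)→b](T)) → 3
  T → 3
  (π[b](γ[c; SUM(e)→b](T)) ⋈[b=c] T) → 1
E2 row counts bottom-up:
  T → 3
  T → 3
  γ[c; SUM(e)→b](T) → 3
  π[b](γ[c; SUM(e)→b](T)) → 3
  (T ⋈[c=b] π[b](γ[c; SUM(e)→b](T))) → 1
  π[b,e,c]((T ⋈[c=b] π[b](γ[c; SUM(e)→b](T)))) → 1

E1 and E2 produce the same multiset:
b | e | c
3 | 6 | 3

yes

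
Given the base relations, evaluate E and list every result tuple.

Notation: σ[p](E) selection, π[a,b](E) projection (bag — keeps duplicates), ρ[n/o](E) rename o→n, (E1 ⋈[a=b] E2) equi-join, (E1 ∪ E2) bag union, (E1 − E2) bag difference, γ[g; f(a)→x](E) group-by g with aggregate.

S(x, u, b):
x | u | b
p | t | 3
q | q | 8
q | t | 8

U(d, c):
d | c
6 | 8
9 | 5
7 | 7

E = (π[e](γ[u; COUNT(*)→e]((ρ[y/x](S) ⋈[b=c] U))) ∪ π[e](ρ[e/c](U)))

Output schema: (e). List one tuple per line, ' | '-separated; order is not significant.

Stepwise |·|:
  S → 3
  ρ[y/x](S) → 3
  U → 3
  (ρ[y/x](S) ⋈[b=c] U) → 2
  γ[u; COUNT(*)→e]((ρ[y/x](S) ⋈[b=c] U)) → 2
  π[e](γ[u; COUNT(*)→e]((ρ[y/x](S) ⋈[b=c] U))) → 2
  U → 3
  ρ[e/c](U) → 3
  π[e](ρ[e/c](U)) → 3
  (π[e](γ[u; COUNT(*)→e]((ρ[y/x](S) ⋈[b=c] U))) ∪ π[e](ρ[e/c](U))) → 5

== RESULT ==
e
1
1
5
7
8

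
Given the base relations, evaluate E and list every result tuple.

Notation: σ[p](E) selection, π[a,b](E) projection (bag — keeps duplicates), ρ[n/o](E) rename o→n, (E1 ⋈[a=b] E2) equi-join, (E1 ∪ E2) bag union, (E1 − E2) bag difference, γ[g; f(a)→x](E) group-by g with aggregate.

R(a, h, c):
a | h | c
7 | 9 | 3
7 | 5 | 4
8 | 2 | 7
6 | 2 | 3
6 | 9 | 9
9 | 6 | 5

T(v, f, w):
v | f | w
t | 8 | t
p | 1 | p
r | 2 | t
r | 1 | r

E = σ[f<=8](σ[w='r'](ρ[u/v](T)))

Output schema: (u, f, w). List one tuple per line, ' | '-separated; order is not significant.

Stepwise |·|:
  T → 4
  ρ[u/v](T) → 4
  σ[w='r'](ρ[u/v](T)) → 1
  σ[f<=8](σ[w='r'](ρ[u/v](T))) → 1

== RESULT ==
u | f | w
r | 1 | r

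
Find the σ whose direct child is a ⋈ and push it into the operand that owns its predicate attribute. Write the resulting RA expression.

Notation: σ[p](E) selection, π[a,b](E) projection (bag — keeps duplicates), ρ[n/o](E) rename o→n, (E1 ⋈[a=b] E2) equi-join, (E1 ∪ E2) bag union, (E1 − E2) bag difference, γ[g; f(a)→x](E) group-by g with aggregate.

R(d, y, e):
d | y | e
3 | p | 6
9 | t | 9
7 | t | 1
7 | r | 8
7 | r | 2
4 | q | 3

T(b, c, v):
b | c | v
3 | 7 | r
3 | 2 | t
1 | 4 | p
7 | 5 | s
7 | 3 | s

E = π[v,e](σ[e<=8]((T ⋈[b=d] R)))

σ filters on e, owned by the right side.
E' = π[v,e]((T ⋈[b=d] σ[e<=8](R)))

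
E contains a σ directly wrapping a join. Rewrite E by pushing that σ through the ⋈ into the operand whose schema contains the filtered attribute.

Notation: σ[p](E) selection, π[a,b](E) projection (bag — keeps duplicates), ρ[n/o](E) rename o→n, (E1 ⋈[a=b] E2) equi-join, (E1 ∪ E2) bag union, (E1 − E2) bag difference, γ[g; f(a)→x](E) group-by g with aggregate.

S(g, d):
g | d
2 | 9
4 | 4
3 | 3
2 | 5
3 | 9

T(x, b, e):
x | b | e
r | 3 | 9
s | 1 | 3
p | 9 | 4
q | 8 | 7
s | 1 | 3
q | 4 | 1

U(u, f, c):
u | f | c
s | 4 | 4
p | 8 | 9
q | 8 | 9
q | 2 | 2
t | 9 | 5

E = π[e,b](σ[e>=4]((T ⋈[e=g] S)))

σ filters on e, owned by the left side.
E' = π[e,b]((σ[e>=4](T) ⋈[e=g] S))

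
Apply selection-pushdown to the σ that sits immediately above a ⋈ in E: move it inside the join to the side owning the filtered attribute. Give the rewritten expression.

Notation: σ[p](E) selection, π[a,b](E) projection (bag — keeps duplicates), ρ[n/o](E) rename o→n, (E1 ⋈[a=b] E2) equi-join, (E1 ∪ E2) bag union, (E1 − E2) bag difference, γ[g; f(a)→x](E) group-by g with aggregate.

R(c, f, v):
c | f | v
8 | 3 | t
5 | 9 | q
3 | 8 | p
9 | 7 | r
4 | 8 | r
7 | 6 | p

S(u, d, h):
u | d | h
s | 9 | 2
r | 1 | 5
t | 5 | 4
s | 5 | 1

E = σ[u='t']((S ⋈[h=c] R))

σ filters on u, owned by the left side.
E' = (σ[u='t'](S) ⋈[h=c] R)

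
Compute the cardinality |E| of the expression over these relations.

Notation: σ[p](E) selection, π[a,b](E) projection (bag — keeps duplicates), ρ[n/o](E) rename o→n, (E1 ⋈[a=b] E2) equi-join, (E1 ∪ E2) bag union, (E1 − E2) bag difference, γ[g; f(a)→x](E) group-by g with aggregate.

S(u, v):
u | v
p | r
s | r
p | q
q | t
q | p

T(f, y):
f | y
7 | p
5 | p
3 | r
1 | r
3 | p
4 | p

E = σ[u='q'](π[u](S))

Stepwise |·|:
  S → 5
  π[u](S) → 5
  σ[u='q'](π[u](S)) → 2

|E| = 2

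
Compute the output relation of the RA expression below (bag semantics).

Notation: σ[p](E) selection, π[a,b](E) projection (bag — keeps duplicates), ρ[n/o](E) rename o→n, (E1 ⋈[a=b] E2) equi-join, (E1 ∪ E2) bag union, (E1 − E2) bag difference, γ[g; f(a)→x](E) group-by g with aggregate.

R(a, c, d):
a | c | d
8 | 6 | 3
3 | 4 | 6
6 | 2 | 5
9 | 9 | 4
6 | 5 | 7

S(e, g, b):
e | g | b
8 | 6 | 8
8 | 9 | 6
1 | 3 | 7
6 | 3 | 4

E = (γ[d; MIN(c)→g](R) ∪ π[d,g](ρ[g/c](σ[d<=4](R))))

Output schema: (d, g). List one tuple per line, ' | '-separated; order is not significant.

Stepwise |·|:
  R → 5
  γ[d; MIN(c)→g](R) → 5
  R → 5
  σ[d<=4](R) → 2
  ρ[g/c](σ[d<=4](R)) → 2
  π[d,g](ρ[g/c](σ[d<=4](R))) → 2
  (γ[d; MIN(c)→g](R) ∪ π[d,g](ρ[g/c](σ[d<=4](R)))) → 7

== RESULT ==
d | g
3 | 6
3 | 6
4 | 9
4 | 9
5 | 2
6 | 4
7 | 5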